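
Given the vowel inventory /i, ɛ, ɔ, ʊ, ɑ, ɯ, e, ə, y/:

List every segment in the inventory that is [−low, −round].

i, ɛ, ɯ, e, ə

Checking each segment against [−low], [−round]: /i/ (high front unrounded tense vowel), /ɛ/ (mid front unrounded lax vowel), /ɯ/ (high back unrounded vowel), /e/ (mid front unrounded tense vowel), /ə/ (mid central vowel (schwa)) satisfy every feature; every other segment in the inventory fails at least one.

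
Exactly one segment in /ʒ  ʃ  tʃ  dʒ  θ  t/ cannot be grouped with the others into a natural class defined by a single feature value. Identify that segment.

t

The remaining segments after removing /t/ share [+distributed]; /t/ (voiceless alveolar stop) is [-distributed]. For every other candidate removal, the leftover set fails to share any single feature value that the removed segment lacks.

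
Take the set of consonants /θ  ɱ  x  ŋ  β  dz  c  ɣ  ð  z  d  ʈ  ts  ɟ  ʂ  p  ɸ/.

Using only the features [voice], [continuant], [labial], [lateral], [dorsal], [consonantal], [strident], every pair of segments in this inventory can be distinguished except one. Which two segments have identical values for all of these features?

ŋ, ɟ

/ŋ/ (velar nasal) and /ɟ/ (voiced palatal stop) are both [+voice], [−continuant], [−labial], [−lateral], [+dorsal], [+consonantal], [−strident], so none of the listed features separates them. (They do differ in [sonorant], [nasal] and [back], which are not among the given features.) Every other pair in the inventory differs on at least one listed feature.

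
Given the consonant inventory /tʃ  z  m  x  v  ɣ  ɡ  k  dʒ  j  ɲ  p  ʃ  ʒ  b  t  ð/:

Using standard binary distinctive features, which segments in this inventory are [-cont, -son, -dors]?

tʃ, dʒ, p, b, t

Eliminate segments failing any feature: /z, x, v, ɣ, j, ʃ, ʒ, ð/ are [+continuant]; /m, ɲ/ are [+sonorant]; /ɡ, k/ are [+dorsal]. The remaining /tʃ, dʒ, p, b, t/ satisfy [-continuant], [-sonorant], [-dorsal].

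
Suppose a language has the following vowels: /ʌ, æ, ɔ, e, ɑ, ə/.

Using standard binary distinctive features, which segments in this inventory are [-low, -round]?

Eliminate segments failing any feature: /æ, ɑ/ are [+low]; /ɔ/ is [+round]. The remaining /ʌ, e, ə/ satisfy [-low], [-round].

ʌ, e, ə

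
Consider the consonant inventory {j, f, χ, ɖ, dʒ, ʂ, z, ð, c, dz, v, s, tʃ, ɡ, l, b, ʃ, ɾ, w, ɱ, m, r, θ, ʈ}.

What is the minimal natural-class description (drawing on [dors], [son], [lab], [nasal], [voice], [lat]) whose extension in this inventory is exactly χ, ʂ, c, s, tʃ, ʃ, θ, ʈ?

Every target segment is [−voice], [−labial]; each remaining inventory member fails at least one of these. Each conjunct is needed — [−labial] alone would also admit /j, ɖ, dʒ, z, …/; [−voice] alone would also admit /f/ — and no other single listed feature has exactly this extension, so two is the minimum.

[−voice, −lab]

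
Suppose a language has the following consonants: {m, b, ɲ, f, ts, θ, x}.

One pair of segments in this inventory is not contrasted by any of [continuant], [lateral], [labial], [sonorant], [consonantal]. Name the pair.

θ, x

Both /θ/ and /x/ are [+continuant], [-lateral], [-labial], [-sonorant], [+consonantal]. Since the list omits [coronal] and [dorsal] — which do distinguish the voiceless dental fricative from the voiceless velar fricative — this pair collapses; all other pairs remain distinct.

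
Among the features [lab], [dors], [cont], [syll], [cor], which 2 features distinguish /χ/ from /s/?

[coronal], [dorsal]

The two segments share [-labial], [+continuant], [-syllabic]. The only features from the list on which they differ: /χ/ is [-coronal] while /s/ is [+coronal]; /χ/ is [+dorsal] while /s/ is [-dorsal].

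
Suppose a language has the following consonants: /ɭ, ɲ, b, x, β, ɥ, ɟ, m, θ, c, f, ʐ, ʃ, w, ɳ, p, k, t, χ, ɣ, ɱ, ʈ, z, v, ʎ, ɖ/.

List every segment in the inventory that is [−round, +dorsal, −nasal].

Eliminate segments failing any feature: /ɭ, b, β, m, θ, f, ʐ, ʃ, ɳ, p, t, ɱ, ʈ, z, v, ɖ/ are [−dorsal]; /ɲ/ is [+nasal]; /ɥ, w/ are [+round]. The remaining /x, ɟ, c, k, χ, ɣ, ʎ/ satisfy [−round], [+dorsal], [−nasal].

x, ɟ, c, k, χ, ɣ, ʎ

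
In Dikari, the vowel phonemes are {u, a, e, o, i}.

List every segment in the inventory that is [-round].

The feature [round] marks segments produced with lip rounding. In this inventory /a, e, i/ lack that property, so they are [-round]; /u, o/ are [+round].

a, e, i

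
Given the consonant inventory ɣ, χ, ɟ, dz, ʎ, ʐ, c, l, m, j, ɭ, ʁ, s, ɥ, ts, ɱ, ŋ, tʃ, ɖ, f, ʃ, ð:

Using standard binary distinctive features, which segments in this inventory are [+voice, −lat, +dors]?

Eliminate segments failing any feature: /χ, c, s, ts, tʃ, f, ʃ/ are [−voice]; /dz, ʐ, m, ɱ, ɖ, ð/ are [−dorsal]; /ʎ, l, ɭ/ are [+lateral]. The remaining /ɣ, ɟ, j, ʁ, ɥ, ŋ/ satisfy [+voice], [−lateral], [+dorsal].

ɣ, ɟ, j, ʁ, ɥ, ŋ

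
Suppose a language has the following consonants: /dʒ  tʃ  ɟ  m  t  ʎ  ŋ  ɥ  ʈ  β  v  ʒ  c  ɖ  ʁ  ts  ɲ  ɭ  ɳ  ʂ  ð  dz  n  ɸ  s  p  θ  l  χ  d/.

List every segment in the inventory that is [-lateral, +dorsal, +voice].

ɟ, ŋ, ɥ, ʁ, ɲ

First, the [-lateral] segments are /dʒ, tʃ, ɟ, m, t, ŋ, ɥ, ʈ, β, v, ʒ, c, ɖ, ʁ, ts, ɲ, ɳ, ʂ, ð, dz, n, ɸ, s, p, θ, χ, d/.
Then [+dorsal] gives /ɟ, ŋ, ɥ, c, ʁ, ɲ, χ/.
Intersecting with [+voice] leaves /ɟ, ŋ, ɥ, ʁ, ɲ/.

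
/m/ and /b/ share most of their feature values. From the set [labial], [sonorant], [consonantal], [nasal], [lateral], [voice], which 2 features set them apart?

/m/ is the bilabial nasal and /b/ is the voiced bilabial stop. Both are [+labial], [+consonantal], [−lateral], [+voice]. /m/ is [+sonorant] while /b/ is [−sonorant]; /m/ is [+nasal] while /b/ is [−nasal], so the distinguishing features are [sonorant], [nasal].

[sonorant], [nasal]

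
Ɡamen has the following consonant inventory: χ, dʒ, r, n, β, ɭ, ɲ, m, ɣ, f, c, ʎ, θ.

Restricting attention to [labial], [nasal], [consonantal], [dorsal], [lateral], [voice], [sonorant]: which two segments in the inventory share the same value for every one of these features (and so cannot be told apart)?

Both /c/ and /χ/ are [-labial], [-nasal], [+consonantal], [+dorsal], [-lateral], [-voice], [-sonorant]. Since the list omits [continuant], [high] and [back] — which do distinguish the voiceless palatal stop from the voiceless uvular fricative — this pair collapses; all other pairs remain distinct.

c, χ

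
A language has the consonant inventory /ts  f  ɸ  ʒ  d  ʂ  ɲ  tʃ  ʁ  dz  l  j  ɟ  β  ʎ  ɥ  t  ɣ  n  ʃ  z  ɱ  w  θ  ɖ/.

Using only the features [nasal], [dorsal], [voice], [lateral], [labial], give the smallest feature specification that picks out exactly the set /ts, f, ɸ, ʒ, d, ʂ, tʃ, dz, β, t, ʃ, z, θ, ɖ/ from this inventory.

The class [-nasal], [-lateral], [-dorsal] has exactly /ts, f, ɸ, ʒ, d, ʂ, tʃ, dz, β, t, ʃ, z, θ, ɖ/ as its extension in this inventory. No smaller conjunction from the listed features achieves this: [-lateral, -dorsal] alone would also admit /n, ɱ/; [-nasal, -dorsal] alone would also admit /l/; [-nasal, -lateral] alone would also admit /ʁ, j, ɟ, ɥ, …/; and checking the remaining two-feature bundles turns up none with this extension.

[-nasal, -lateral, -dorsal]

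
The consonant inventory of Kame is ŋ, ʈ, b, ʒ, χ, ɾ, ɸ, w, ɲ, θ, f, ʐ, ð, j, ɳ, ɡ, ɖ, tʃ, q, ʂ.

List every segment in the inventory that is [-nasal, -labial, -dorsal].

The [-nasal] segments are /ʈ, b, ʒ, χ, ɾ, ɸ, w, θ, f, ʐ, ð, j, ɡ, ɖ, tʃ, q, ʂ/.
Within that set, [-labial] gives /ʈ, ʒ, χ, ɾ, θ, ʐ, ð, j, ɡ, ɖ, tʃ, q, ʂ/.
Then [-dorsal] leaves /ʈ, ʒ, ɾ, θ, ʐ, ð, ɖ, tʃ, ʂ/.

ʈ, ʒ, ɾ, θ, ʐ, ð, ɖ, tʃ, ʂ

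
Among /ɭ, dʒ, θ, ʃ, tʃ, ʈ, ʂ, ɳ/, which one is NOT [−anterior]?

Every segment except /θ/ is [−anterior]. /θ/ (voiceless dental fricative) is [+anterior], so it is the exception.

θ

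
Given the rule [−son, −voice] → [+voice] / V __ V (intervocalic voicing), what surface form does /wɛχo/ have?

/χ/ satisfies [−son, −voice] and sits in V __ V. The [+voice] counterpart of the voiceless uvular fricative is /ʁ/. Other segments in /wɛχo/ either fail the structural description or are not in the environment, so the surface form is [wɛʁo].

[wɛʁo]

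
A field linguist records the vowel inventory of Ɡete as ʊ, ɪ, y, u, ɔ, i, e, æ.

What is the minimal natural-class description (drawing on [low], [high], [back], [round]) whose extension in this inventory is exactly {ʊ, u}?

Every target segment is [+high], [+back]; each remaining inventory member fails at least one of these. Each conjunct is needed — [+back] alone would also admit /ɔ/; [+high] alone would also admit /ɪ, y, i/ — and no other single listed feature has exactly this extension, so two is the minimum.

[+high, +back]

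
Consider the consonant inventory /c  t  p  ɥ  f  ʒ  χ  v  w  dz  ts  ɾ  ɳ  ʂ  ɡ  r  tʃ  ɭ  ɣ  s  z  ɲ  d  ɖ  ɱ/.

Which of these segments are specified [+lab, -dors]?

First, the [+labial] segments are /p, ɥ, f, v, w, ɱ/.
Within that set, [-dorsal] leaves /p, f, v, ɱ/.

p, f, v, ɱ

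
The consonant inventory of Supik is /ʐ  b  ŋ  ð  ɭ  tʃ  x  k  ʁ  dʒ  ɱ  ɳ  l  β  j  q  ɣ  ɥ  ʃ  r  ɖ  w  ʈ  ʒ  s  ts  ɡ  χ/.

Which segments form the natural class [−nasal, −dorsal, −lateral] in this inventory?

Checking each segment against [−nasal], [−dorsal], [−lateral]: /ʐ/ (voiced retroflex fricative), /b/ (voiced bilabial stop), /ð/ (voiced dental fricative), /tʃ/ (voiceless postalveolar affricate), /dʒ/ (voiced postalveolar affricate), /β/ (voiced bilabial fricative), among others, satisfy every feature; every other segment in the inventory fails at least one.

ʐ, b, ð, tʃ, dʒ, β, ʃ, r, ɖ, ʈ, ʒ, s, ts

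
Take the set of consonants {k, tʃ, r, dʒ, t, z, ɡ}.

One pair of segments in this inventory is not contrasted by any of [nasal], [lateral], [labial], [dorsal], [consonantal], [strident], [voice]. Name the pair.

dʒ, z

/dʒ/ (voiced postalveolar affricate) and /z/ (voiced alveolar fricative) are both [-nasal], [-lateral], [-labial], [-dorsal], [+consonantal], [+strident], [+voice], so none of the listed features separates them. (They do differ in [continuant], [anterior] and [distributed], which are not among the given features.) Every other pair in the inventory differs on at least one listed feature.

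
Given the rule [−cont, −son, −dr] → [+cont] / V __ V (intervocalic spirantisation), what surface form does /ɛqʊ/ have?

[ɛχʊ]

/q/ satisfies [−cont, −son, −dr] and sits in V __ V. The [+continuant] counterpart of the voiceless uvular stop is /χ/. Other segments in /ɛqʊ/ either fail the structural description or are not in the environment, so the surface form is [ɛχʊ].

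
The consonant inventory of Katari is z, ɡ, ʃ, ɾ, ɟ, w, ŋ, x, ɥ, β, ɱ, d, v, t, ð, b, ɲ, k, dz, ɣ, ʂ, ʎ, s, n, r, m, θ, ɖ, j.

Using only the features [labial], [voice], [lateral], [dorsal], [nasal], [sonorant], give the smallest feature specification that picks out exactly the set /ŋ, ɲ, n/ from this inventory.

Every target segment is [+nasal], [-labial]; each remaining inventory member fails at least one of these. Each conjunct is needed — [-labial] alone would also admit /z, ɡ, ʃ, ɾ, …/; [+nasal] alone would also admit /ɱ, m/ — and no other single listed feature has exactly this extension, so two is the minimum.

[+nasal, -labial]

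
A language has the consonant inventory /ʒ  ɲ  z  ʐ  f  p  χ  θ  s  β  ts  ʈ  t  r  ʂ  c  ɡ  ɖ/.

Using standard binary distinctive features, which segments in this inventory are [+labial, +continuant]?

f, β

First, the [+labial] segments are /f, p, β/.
Intersecting with [+continuant] leaves /f, β/.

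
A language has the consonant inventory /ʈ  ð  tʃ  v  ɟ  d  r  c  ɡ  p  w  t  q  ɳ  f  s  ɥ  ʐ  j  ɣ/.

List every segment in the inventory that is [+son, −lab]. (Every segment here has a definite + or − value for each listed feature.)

The [+sonorant] segments are /r, w, ɳ, ɥ, j/.
Then [−labial] leaves /r, ɳ, j/.

r, ɳ, j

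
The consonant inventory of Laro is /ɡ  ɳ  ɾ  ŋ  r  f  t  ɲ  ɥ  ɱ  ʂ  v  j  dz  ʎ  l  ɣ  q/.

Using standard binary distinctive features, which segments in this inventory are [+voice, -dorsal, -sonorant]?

Eliminate segments failing any feature: /ɡ, ŋ, ɲ, ɥ, j, ʎ, ɣ/ are [+dorsal]; /ɳ, ɾ, r, ɱ, l/ are [+sonorant]; /f, t, ʂ, q/ are [-voice]. The remaining /v, dz/ satisfy [+voice], [-dorsal], [-sonorant].

v, dz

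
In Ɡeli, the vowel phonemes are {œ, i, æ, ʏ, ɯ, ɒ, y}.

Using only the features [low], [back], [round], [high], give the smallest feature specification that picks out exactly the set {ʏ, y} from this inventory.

[+high, +round]

Every target segment is [+high], [+round]; each remaining inventory member fails at least one of these. Each conjunct is needed — [+round] alone would also admit /œ, ɒ/; [+high] alone would also admit /i, ɯ/ — and no other single listed feature has exactly this extension, so two is the minimum.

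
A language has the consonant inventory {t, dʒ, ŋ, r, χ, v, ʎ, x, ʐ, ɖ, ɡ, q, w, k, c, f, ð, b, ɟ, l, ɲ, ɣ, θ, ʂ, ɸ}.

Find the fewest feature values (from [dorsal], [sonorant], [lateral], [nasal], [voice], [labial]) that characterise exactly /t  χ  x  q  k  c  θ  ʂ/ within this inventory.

[−voice, −labial]

Every target segment is [−voice], [−labial]; each remaining inventory member fails at least one of these. Each conjunct is needed — [−labial] alone would also admit /dʒ, ŋ, r, ʎ, …/; [−voice] alone would also admit /f, ɸ/ — and no other single listed feature has exactly this extension, so two is the minimum.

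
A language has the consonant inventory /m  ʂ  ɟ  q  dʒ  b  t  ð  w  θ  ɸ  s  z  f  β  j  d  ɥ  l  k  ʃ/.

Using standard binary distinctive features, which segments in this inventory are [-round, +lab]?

m, b, ɸ, f, β

Eliminate segments failing any feature: /ʂ, ɟ, q, dʒ, t, ð, θ, s, z, j, d, l, k, ʃ/ are [-labial]; /w, ɥ/ are [+round]. The remaining /m, b, ɸ, f, β/ satisfy [-round], [+labial].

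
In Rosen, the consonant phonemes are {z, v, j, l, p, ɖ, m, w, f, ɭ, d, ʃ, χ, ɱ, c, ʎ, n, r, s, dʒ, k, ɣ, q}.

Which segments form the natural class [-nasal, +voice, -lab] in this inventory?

z, j, l, ɖ, ɭ, d, ʎ, r, dʒ, ɣ

Eliminate segments failing any feature: /v, w/ are [+labial]; /p, f, ʃ, χ, c, s, k, q/ are [-voice]; /m, ɱ, n/ are [+nasal]. The remaining /z, j, l, ɖ, ɭ, d, ʎ, r, dʒ, ɣ/ satisfy [-nasal], [+voice], [-labial].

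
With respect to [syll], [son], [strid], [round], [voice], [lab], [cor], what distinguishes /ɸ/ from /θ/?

[labial], [coronal]

/ɸ/ (voiceless bilabial fricative) and /θ/ (voiceless dental fricative) agree on [-syllabic], [-sonorant], [-strident], [-round], [-voice]. They differ on [labial] (/ɸ/ [+], /θ/ [-]), [coronal] (/ɸ/ [-], /θ/ [+]).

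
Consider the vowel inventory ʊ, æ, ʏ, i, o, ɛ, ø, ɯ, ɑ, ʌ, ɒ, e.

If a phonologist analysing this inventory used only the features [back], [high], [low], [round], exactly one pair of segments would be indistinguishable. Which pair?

On the given features, /ɛ/ and /e/ have an identical profile: [−back], [−high], [−low], [−round]. No other two segments in the inventory coincide on all 4 features. (They do differ in [tense], which is not among the given features.)

ɛ, e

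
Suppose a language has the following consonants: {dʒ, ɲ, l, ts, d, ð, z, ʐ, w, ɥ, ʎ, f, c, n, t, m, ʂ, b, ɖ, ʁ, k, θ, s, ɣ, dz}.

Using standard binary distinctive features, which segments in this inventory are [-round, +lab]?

Checking each segment against [-round], [+labial]: /f/ (voiceless labiodental fricative), /m/ (bilabial nasal), /b/ (voiced bilabial stop) satisfy every feature; every other segment in the inventory fails at least one.

f, m, b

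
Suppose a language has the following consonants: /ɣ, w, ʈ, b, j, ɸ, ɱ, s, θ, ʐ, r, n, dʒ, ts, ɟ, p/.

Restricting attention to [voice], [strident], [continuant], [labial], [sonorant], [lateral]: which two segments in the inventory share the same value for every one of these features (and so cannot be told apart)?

/j/ (palatal glide) and /r/ (alveolar trill) are both [+voice], [−strident], [+continuant], [−labial], [+sonorant], [−lateral], so none of the listed features separates them. (They do differ in [dorsal], which is not among the given features.) Every other pair in the inventory differs on at least one listed feature.

j, r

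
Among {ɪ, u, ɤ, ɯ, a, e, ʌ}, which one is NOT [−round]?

/u/ is the high back rounded tense vowel, which is [+round]; the rest — /a, ɪ, ʌ, ɯ, ɤ, e/ — are [−round].

u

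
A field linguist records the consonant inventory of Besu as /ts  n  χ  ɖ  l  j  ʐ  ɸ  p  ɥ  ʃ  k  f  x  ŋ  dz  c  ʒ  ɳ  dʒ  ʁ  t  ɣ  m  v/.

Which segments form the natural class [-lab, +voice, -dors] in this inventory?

n, ɖ, l, ʐ, dz, ʒ, ɳ, dʒ

The [-labial] segments are /ts, n, χ, ɖ, l, j, ʐ, ʃ, k, x, ŋ, dz, c, ʒ, ɳ, dʒ, ʁ, t, ɣ/.
Of those, [+voice] gives /n, ɖ, l, j, ʐ, ŋ, dz, ʒ, ɳ, dʒ, ʁ, ɣ/.
Then [-dorsal] leaves /n, ɖ, l, ʐ, dz, ʒ, ɳ, dʒ/.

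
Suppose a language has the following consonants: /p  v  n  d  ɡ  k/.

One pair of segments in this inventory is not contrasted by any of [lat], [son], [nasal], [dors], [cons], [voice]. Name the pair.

On the given features, /v/ and /d/ have an identical profile: [−lateral], [−sonorant], [−nasal], [−dorsal], [+consonantal], [+voice]. No other two segments in the inventory coincide on all 6 features. (They do differ in [continuant], [labial] and [coronal], which are not among the given features.)

v, d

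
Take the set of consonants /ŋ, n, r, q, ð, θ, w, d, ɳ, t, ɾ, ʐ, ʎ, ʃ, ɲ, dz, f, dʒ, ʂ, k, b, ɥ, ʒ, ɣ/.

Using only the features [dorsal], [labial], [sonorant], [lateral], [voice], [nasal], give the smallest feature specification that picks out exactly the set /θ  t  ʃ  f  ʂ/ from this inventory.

[-voice, -dorsal]

Every target segment is [-voice], [-dorsal]; each remaining inventory member fails at least one of these. Each conjunct is needed — [-dorsal] alone would also admit /n, r, ð, d, …/; [-voice] alone would also admit /q, k/ — and no other single listed feature has exactly this extension, so two is the minimum.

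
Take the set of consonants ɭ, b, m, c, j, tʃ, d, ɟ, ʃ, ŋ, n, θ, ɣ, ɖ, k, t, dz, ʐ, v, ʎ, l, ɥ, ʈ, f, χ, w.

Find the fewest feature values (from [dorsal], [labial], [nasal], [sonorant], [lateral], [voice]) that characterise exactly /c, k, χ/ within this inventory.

[−voice, +dorsal]

The class [−voice], [+dorsal] has exactly /c, k, χ/ as its extension in this inventory. No smaller conjunction from the listed features achieves this: [+dorsal] alone would also admit /j, ɟ, ŋ, ɣ, …/; [−voice] alone would also admit /tʃ, ʃ, θ, t, …/; and checking the remaining single features turns up none with this extension.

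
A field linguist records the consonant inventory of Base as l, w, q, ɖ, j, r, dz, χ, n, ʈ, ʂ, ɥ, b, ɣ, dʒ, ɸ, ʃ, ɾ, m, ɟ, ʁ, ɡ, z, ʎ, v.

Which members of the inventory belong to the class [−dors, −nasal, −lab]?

l, ɖ, r, dz, ʈ, ʂ, dʒ, ʃ, ɾ, z

The [−dorsal] segments are /l, ɖ, r, dz, n, ʈ, ʂ, b, dʒ, ɸ, ʃ, ɾ, m, z, v/.
Of those, [−nasal] gives /l, ɖ, r, dz, ʈ, ʂ, b, dʒ, ɸ, ʃ, ɾ, z, v/.
Then [−labial] leaves /l, ɖ, r, dz, ʈ, ʂ, dʒ, ʃ, ɾ, z/.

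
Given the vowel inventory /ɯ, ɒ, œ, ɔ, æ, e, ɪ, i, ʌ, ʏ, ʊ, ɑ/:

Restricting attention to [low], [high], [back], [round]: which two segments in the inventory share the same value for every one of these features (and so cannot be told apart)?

On the given features, /i/ and /ɪ/ have an identical profile: [−low], [+high], [−back], [−round]. No other two segments in the inventory coincide on all 4 features. (They do differ in [tense], which is not among the given features.)

i, ɪ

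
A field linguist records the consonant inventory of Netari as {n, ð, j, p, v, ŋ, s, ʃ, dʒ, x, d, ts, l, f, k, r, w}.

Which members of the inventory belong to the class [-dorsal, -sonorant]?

Checking each segment against [-dorsal], [-sonorant]: /ð/ (voiced dental fricative), /p/ (voiceless bilabial stop), /v/ (voiced labiodental fricative), /s/ (voiceless alveolar fricative), /ʃ/ (voiceless postalveolar fricative), /dʒ/ (voiced postalveolar affricate), among others, satisfy every feature; every other segment in the inventory fails at least one.

ð, p, v, s, ʃ, dʒ, d, ts, f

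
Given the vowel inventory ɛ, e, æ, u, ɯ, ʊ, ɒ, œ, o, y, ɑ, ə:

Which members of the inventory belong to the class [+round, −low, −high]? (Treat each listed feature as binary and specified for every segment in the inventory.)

œ, o

Checking each segment against [+round], [−low], [−high]: /œ/ (mid front rounded lax vowel), /o/ (mid back rounded tense vowel) satisfy every feature; every other segment in the inventory fails at least one.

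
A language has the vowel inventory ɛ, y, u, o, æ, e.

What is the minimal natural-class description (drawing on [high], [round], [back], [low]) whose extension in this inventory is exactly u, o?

[+back]

The target set is precisely the extension of [+back] in this inventory.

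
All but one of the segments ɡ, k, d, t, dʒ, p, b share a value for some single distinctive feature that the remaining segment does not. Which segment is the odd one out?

/k, b, ɡ, p, t, d/ are all [−delayed release], but /dʒ/ (voiced postalveolar affricate) is [+delayed release]. No other single segment can be removed to leave a set sharing one feature value that the removed segment lacks, so /dʒ/ is the odd one out.

dʒ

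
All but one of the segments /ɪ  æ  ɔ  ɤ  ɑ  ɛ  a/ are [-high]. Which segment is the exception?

Every segment except /ɪ/ is [-high]. /ɪ/ (high front unrounded lax vowel) is [+high], so it is the exception.

ɪ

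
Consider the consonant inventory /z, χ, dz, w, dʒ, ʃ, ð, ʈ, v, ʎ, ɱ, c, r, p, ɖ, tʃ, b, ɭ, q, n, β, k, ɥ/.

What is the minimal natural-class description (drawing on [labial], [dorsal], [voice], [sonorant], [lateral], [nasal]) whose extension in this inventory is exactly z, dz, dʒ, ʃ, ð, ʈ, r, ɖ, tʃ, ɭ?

Every target segment is [-nasal], [-labial], [-dorsal]; each remaining inventory member fails at least one of these. Each conjunct is needed — [-labial, -dorsal] alone would also admit /n/; [-nasal, -dorsal] alone would also admit /v, p, b, β/; [-nasal, -labial] alone would also admit /χ, ʎ, c, q, …/ — and no other combination of two listed features has exactly this extension, so three is the minimum.

[-nasal, -labial, -dorsal]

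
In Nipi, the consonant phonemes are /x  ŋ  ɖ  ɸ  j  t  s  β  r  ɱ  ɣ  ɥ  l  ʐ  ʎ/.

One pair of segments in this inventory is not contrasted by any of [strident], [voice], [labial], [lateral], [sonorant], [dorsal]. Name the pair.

/j/ (palatal glide) and /ŋ/ (velar nasal) are both [−strident], [+voice], [−labial], [−lateral], [+sonorant], [+dorsal], so none of the listed features separates them. (They do differ in [nasal], [continuant] and [back], which are not among the given features.) Every other pair in the inventory differs on at least one listed feature.

j, ŋ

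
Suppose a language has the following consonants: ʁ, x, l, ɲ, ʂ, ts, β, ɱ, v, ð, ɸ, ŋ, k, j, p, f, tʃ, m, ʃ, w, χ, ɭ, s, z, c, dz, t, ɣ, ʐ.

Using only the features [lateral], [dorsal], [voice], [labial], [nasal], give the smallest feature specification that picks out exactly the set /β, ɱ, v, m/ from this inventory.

/β, ɱ, v, m/ are all [+voice], [+labial], [-dorsal], and no other segment in the inventory matches all three values. Dropping any one of them over-generates: [+labial, -dorsal] alone would also admit /ɸ, p, f/; [+voice, -dorsal] alone would also admit /l, ð, ɭ, z, …/; [+voice, +labial] alone would also admit /w/. No other combination of two listed features picks out exactly this set either, so fewer than three features will not do.

[+voice, +labial, -dorsal]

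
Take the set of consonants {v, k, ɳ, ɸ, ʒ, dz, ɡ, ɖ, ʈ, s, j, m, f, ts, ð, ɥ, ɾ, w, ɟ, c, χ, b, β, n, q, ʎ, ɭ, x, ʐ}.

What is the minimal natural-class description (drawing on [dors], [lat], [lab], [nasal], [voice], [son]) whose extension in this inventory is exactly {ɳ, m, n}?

[+nasal]

Every target segment is [+nasal] and no other inventory member is, so one feature is enough.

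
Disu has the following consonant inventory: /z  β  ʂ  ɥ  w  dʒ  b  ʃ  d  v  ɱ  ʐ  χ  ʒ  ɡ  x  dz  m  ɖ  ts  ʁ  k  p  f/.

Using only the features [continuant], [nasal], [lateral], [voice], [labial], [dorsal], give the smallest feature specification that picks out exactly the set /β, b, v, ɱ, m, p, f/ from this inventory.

/β, b, v, ɱ, m, p, f/ are all [+labial], [-dorsal], and no other segment in the inventory matches both values. Dropping any one of them over-generates: [-dorsal] alone would also admit /z, ʂ, dʒ, ʃ, …/; [+labial] alone would also admit /ɥ, w/. No other single listed feature picks out exactly this set either, so fewer than two features will not do.

[+labial, -dorsal]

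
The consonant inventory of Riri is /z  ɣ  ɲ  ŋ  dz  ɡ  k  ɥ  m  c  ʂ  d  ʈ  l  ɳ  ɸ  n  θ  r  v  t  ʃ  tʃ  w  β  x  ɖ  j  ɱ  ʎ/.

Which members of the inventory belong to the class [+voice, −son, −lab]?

z, ɣ, dz, ɡ, d, ɖ

Checking each segment against [+voice], [−sonorant], [−labial]: /z/ (voiced alveolar fricative), /ɣ/ (voiced velar fricative), /dz/ (voiced alveolar affricate), /ɡ/ (voiced velar stop), /d/ (voiced alveolar stop), /ɖ/ (voiced retroflex stop) satisfy every feature; every other segment in the inventory fails at least one.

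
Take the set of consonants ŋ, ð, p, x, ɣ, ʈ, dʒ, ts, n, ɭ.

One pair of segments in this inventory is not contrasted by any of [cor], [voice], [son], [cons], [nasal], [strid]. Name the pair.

p, x

Both /p/ and /x/ are [−coronal], [−voice], [−sonorant], [+consonantal], [−nasal], [−strident]. Since the list omits [continuant], [labial] and [dorsal] — which do distinguish the voiceless bilabial stop from the voiceless velar fricative — this pair collapses; all other pairs remain distinct.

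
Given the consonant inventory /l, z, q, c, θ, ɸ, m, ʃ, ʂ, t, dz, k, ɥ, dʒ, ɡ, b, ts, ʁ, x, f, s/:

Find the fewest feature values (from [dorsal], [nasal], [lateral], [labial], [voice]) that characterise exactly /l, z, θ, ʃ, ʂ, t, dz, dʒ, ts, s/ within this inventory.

[-labial, -dorsal]

/l, z, θ, ʃ, ʂ, t, dz, dʒ, ts, s/ are all [-labial], [-dorsal], and no other segment in the inventory matches both values. Dropping any one of them over-generates: [-dorsal] alone would also admit /ɸ, m, b, f/; [-labial] alone would also admit /q, c, k, ɡ, …/. No other single listed feature picks out exactly this set either, so fewer than two features will not do.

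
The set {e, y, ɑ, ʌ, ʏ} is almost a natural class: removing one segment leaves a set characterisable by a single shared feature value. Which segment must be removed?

[low] groups all but one: /ʌ, ʏ, y, e/ share [-low] while /ɑ/ (low back unrounded vowel) alone is [+low]. Removing any other segment would not leave a single-feature class that excludes it.

ɑ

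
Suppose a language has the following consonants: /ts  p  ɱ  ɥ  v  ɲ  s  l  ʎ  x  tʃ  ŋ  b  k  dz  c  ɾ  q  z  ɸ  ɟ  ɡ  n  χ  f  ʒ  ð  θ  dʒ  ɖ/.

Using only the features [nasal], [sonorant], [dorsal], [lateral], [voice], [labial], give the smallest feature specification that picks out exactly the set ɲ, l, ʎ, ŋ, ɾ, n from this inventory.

/ɲ, l, ʎ, ŋ, ɾ, n/ are all [+sonorant], [−labial], and no other segment in the inventory matches both values. Dropping any one of them over-generates: [−labial] alone would also admit /ts, s, x, tʃ, …/; [+sonorant] alone would also admit /ɱ, ɥ/. No other single listed feature picks out exactly this set either, so fewer than two features will not do.

[+sonorant, −labial]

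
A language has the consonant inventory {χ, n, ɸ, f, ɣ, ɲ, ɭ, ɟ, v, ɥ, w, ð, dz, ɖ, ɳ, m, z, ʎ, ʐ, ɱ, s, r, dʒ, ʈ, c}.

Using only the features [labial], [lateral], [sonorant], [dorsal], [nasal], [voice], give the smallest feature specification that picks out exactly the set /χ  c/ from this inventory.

[-voice, +dorsal]

Every target segment is [-voice], [+dorsal]; each remaining inventory member fails at least one of these. Each conjunct is needed — [+dorsal] alone would also admit /ɣ, ɲ, ɟ, ɥ, …/; [-voice] alone would also admit /ɸ, f, s, ʈ/ — and no other single listed feature has exactly this extension, so two is the minimum.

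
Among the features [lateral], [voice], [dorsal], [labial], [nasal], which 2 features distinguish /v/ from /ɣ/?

[labial], [dorsal]

/v/ is the voiced labiodental fricative and /ɣ/ is the voiced velar fricative. Both are [−lateral], [+voice], [−nasal]. /v/ is [+labial] while /ɣ/ is [−labial]; /v/ is [−dorsal] while /ɣ/ is [+dorsal], so the distinguishing features are [labial], [dorsal].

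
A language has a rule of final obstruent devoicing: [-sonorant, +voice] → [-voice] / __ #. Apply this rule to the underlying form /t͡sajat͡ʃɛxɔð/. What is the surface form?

[t͡sajat͡ʃɛxɔθ]

/ð/ satisfies [-sonorant, +voice] and sits in __ #. The [-voice] counterpart of the voiced dental fricative is /θ/. Other segments in /t͡sajat͡ʃɛxɔð/ either fail the structural description or are not in the environment, so the surface form is [t͡sajat͡ʃɛxɔθ].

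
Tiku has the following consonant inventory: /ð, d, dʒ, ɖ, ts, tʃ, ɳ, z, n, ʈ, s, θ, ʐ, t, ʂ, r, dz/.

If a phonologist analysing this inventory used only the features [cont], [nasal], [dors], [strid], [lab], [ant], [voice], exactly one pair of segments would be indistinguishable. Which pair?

On the given features, /ð/ and /r/ have an identical profile: [+continuant], [−nasal], [−dorsal], [−strident], [−labial], [+anterior], [+voice]. No other two segments in the inventory coincide on all 7 features. (They do differ in [sonorant], which is not among the given features.)

ð, r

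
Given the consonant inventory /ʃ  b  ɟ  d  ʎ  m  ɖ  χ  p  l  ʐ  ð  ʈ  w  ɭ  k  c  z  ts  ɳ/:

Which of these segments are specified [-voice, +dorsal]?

The [-voice] segments are /ʃ, χ, p, ʈ, k, c, ts/.
Then [+dorsal] leaves /χ, k, c/.

χ, k, c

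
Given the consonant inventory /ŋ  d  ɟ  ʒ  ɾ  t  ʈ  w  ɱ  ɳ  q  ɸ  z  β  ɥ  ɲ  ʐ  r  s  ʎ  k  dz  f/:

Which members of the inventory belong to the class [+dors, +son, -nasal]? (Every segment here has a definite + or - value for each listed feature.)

w, ɥ, ʎ

The [+dorsal] segments are /ŋ, ɟ, w, q, ɥ, ɲ, ʎ, k/.
Then [+sonorant] gives /ŋ, w, ɥ, ɲ, ʎ/.
Of those, [-nasal] leaves /w, ɥ, ʎ/.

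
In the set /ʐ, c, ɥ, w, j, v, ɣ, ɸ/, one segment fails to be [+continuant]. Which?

/c/ is the voiceless palatal stop, which is [−continuant]; the rest — /ɣ, ɥ, ʐ, v, j, w, ɸ/ — are [+continuant].

c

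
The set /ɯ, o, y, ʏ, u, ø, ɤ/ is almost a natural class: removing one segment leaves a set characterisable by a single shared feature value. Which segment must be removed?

The remaining segments after removing /ʏ/ share [+tense]; /ʏ/ (high front rounded lax vowel) is [−tense]. For every other candidate removal, the leftover set fails to share any single feature value that the removed segment lacks.

ʏ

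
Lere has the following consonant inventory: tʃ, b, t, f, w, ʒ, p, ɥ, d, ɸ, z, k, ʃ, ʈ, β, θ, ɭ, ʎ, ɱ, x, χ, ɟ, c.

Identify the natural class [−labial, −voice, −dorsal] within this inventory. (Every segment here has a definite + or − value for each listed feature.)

Eliminate segments failing any feature: /b, f, w, p, ɥ, ɸ, β, ɱ/ are [+labial]; /ʒ, d, z, ɭ, ʎ, ɟ/ are [+voice]; /k, x, χ, c/ are [+dorsal]. The remaining /tʃ, t, ʃ, ʈ, θ/ satisfy [−labial], [−voice], [−dorsal].

tʃ, t, ʃ, ʈ, θ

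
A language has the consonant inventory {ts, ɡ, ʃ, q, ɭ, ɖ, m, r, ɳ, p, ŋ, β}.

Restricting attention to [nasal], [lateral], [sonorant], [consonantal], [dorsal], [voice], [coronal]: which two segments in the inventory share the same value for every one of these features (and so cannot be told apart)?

ts, ʃ

Both /ts/ and /ʃ/ are [−nasal], [−lateral], [−sonorant], [+consonantal], [−dorsal], [−voice], [+coronal]. Since the list omits [continuant], [anterior] and [distributed] — which do distinguish the voiceless alveolar affricate from the voiceless postalveolar fricative — this pair collapses; all other pairs remain distinct.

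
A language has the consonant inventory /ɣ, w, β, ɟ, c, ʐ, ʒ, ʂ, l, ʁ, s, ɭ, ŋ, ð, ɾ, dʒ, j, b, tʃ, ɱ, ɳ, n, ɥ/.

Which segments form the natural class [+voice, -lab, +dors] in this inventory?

ɣ, ɟ, ʁ, ŋ, j

Eliminate segments failing any feature: /w, β, b, ɱ, ɥ/ are [+labial]; /c, ʂ, s, tʃ/ are [-voice]; /ʐ, ʒ, l, ɭ, ð, ɾ, dʒ, ɳ, n/ are [-dorsal]. The remaining /ɣ, ɟ, ʁ, ŋ, j/ satisfy [+voice], [-labial], [+dorsal].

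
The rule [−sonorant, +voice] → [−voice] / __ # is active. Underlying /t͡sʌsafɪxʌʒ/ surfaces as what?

[t͡sʌsafɪxʌʃ]

Only the final segment /ʒ/ is both word-final and matches the structural description. It is a voiced postalveolar fricative, so [−sonorant, +voice] holds; changing it to [−voice] with all other features held fixed yields /ʃ/ (voiceless postalveolar fricative). No other segment meets both the structural description and the environment, so the output is [t͡sʌsafɪxʌʃ].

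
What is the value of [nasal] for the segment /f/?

[-nasal]

As the voiceless labiodental fricative, /f/ is [-nasal].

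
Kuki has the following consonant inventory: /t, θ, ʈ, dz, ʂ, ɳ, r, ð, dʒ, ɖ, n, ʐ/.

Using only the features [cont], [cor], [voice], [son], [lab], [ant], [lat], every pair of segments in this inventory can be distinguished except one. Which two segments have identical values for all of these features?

Both /ɖ/ and /dʒ/ are [−continuant], [+coronal], [+voice], [−sonorant], [−labial], [−anterior], [−lateral]. Since the list omits [strident], [delayed release] and [distributed] — which do distinguish the voiced retroflex stop from the voiced postalveolar affricate — this pair collapses; all other pairs remain distinct.

ɖ, dʒ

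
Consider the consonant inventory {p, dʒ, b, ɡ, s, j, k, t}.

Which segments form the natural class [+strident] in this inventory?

The feature [strident] marks segments high-amplitude, high-frequency frication (the sibilants). In this inventory /dʒ, s/ have that property, so they are [+strident]; /p, b, ɡ, j, k, t/ are [-strident].

dʒ, s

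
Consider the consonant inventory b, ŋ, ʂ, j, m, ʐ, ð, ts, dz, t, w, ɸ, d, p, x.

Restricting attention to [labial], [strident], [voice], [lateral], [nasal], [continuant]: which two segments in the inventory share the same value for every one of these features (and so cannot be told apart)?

ð, j

Both /ð/ and /j/ are [−labial], [−strident], [+voice], [−lateral], [−nasal], [+continuant]. Since the list omits [sonorant] and [dorsal] — which do distinguish the voiced dental fricative from the palatal glide — this pair collapses; all other pairs remain distinct.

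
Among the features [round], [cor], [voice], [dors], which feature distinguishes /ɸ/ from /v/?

The two segments share [−round], [−coronal], [−dorsal]. The only feature from the list on which they differ: /ɸ/ is [−voice] while /v/ is [+voice].

[voice]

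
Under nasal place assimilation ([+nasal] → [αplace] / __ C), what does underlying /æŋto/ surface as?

/ŋ/ sits before the [+coronal] consonant /t/, so it takes on [+coronal] and surfaces as /n/. The rest of the form is unaffected: [ænto].

[ænto]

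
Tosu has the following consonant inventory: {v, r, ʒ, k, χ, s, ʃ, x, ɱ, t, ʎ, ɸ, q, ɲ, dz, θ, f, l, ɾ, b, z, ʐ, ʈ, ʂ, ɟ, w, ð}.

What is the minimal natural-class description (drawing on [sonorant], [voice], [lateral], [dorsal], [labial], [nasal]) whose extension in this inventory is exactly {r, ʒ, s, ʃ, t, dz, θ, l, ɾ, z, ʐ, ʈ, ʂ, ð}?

Every target segment is [−labial], [−dorsal]; each remaining inventory member fails at least one of these. Each conjunct is needed — [−dorsal] alone would also admit /v, ɱ, ɸ, f, …/; [−labial] alone would also admit /k, χ, x, ʎ, …/ — and no other single listed feature has exactly this extension, so two is the minimum.

[−labial, −dorsal]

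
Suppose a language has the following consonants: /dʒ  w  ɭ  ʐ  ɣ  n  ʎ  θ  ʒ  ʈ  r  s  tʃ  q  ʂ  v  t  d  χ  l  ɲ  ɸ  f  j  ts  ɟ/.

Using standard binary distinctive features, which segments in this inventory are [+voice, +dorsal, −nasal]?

w, ɣ, ʎ, j, ɟ

Checking each segment against [+voice], [+dorsal], [−nasal]: /w/ (labial-velar glide), /ɣ/ (voiced velar fricative), /ʎ/ (palatal lateral approximant), /j/ (palatal glide), /ɟ/ (voiced palatal stop) satisfy every feature; every other segment in the inventory fails at least one.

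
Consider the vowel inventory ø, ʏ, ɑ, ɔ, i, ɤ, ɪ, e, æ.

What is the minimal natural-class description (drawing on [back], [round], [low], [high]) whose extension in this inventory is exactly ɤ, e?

/ɤ, e/ are all [−high], [−low], [−round], and no other segment in the inventory matches all three values. Dropping any one of them over-generates: [−low, −round] alone would also admit /i, ɪ/; [−high, −round] alone would also admit /ɑ, æ/; [−high, −low] alone would also admit /ø, ɔ/. No other combination of two listed features picks out exactly this set either, so fewer than three features will not do.

[−high, −low, −round]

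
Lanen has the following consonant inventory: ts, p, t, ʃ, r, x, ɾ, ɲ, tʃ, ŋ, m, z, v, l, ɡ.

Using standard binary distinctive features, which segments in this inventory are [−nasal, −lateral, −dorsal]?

Checking each segment against [−nasal], [−lateral], [−dorsal]: /ts/ (voiceless alveolar affricate), /p/ (voiceless bilabial stop), /t/ (voiceless alveolar stop), /ʃ/ (voiceless postalveolar fricative), /r/ (alveolar trill), /ɾ/ (alveolar tap), among others, satisfy every feature; every other segment in the inventory fails at least one.

ts, p, t, ʃ, r, ɾ, tʃ, z, v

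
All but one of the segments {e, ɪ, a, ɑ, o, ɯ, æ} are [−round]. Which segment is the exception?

o

/o/ is the mid back rounded tense vowel, which is [+round]; the rest — /a, ɑ, æ, ɯ, ɪ, e/ — are [−round].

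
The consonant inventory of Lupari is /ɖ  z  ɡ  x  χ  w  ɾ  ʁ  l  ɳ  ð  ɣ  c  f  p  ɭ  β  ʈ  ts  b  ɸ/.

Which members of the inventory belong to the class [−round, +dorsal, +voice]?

Checking each segment against [−round], [+dorsal], [+voice]: /ɡ/ (voiced velar stop), /ʁ/ (voiced uvular fricative), /ɣ/ (voiced velar fricative) satisfy every feature; every other segment in the inventory fails at least one.

ɡ, ʁ, ɣ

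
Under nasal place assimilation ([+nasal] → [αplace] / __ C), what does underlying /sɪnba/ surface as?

[sɪmba]

In /sɪnba/, the nasal /n/ precedes /b/, which is [+labial]. The nasal assimilates in place, becoming the [+labial] nasal /m/. The surface form is [sɪmba].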